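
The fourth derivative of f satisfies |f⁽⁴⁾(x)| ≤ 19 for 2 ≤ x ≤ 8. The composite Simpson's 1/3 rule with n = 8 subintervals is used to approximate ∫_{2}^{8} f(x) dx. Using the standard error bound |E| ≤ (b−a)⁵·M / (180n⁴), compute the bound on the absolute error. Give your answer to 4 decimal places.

0.2004

|E| ≤ (6)⁵·19 / (180·8⁴) = 147744/737280 = 0.2004.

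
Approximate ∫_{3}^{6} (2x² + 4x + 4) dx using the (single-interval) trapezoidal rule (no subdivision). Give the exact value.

T = (b−a)/2 · [f(3) + f(6)] = 1.5·[34 + 100] = 201.

201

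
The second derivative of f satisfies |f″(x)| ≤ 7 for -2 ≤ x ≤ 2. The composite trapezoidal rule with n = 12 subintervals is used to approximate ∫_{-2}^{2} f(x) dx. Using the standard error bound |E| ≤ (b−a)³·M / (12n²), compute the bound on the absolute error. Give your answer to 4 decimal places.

0.2593

|E| ≤ (4)³·7 / (12·12²) = 448/1728 = 0.2593.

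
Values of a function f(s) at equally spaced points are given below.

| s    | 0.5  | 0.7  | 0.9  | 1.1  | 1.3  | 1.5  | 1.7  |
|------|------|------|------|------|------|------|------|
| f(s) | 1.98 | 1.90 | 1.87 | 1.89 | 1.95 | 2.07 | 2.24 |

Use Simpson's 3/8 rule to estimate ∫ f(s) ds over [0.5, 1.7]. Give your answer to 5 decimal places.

2.35275

h = 0.2, n = 6.
(3h/8)·[y₀ + 3y₁ + 3y₂ + 2y₃ + 3y₄ + 3y₅ + y₆] = 0.075·(31.37) = 2.35275.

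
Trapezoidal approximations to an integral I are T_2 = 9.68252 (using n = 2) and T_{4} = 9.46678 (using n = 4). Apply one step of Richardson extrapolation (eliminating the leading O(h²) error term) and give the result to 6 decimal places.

R = (4·T_{4} − T_2) / 3 = (4·9.46678 − 9.68252)/3 = (28.18460)/3 = 9.394867.

9.394867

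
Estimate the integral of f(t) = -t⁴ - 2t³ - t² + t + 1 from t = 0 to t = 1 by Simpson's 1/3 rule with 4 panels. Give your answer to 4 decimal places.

h = (1 − 0)/4 = 0.25.
Nodes t₀,…,t₄ = 0, 0.25, 0.5, 0.75, 1.
f(t) = -t⁴ - 2t³ - t² + t + 1: f₀=1, f₁=1.15234375, f₂=0.9375, f₃=0.02734375, f₄=-2.
(h/3)·[f₀ + 4f₁ + 2f₂ + 4f₃ + f₄] = 0.083333·(5.59375) = 0.4661.

0.4661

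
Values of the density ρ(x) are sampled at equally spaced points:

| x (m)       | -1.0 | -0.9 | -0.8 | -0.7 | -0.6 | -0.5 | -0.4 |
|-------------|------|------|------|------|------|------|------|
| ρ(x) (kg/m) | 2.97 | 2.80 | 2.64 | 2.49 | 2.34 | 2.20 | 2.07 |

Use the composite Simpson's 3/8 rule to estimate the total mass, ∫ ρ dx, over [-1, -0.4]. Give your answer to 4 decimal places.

1.4985

h = 0.1, n = 6.
(3h/8)·[y₀ + 3y₁ + 3y₂ + 2y₃ + 3y₄ + 3y₅ + y₆] = 0.0375·(39.96) = 1.4985.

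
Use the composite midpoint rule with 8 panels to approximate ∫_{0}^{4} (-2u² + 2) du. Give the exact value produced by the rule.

-34.5

h = (4 − 0)/8 = 0.5.
Midpoints m₁,…,m₈ = 0.25, 0.75, 1.25, 1.75, 2.25, 2.75, 3.25, 3.75.
f(m₁)=1.875, f(m₂)=0.875, f(m₃)=-1.125, f(m₄)=-4.125, f(m₅)=-8.125, f(m₆)=-13.125, f(m₇)=-19.125, f(m₈)=-26.125.
h·[f(m₁) + f(m₂) + f(m₃) + f(m₄) + f(m₅) + f(m₆) + f(m₇) + f(m₈)] = 0.5·(-69) = -34.5.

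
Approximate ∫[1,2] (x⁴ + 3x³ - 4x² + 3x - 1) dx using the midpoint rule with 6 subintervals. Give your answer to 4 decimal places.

h = (2 − 1)/6 = 0.166667.
Midpoints m₁,…,m₆ = 1.083333, 1.25, 1.416667, 1.583333, 1.75, 1.916667.
f(m₁)=2.747155, f(m₂)=4.80078125, f(m₃)=7.779562, f(m₄)=11.914979, f(m₅)=17.45703125, f(m₆)=24.674238.
h·[f(m₁) + f(m₂) + f(m₃) + f(m₄) + f(m₅) + f(m₆)] = 0.166667·(69.373746) = 11.5623.

11.5623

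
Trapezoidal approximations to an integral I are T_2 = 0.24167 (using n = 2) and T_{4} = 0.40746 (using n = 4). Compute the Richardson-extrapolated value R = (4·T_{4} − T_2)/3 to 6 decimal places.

0.462723

R = (4·T_{4} − T_2) / 3 = (4·0.40746 − 0.24167)/3 = (1.38817)/3 = 0.462723.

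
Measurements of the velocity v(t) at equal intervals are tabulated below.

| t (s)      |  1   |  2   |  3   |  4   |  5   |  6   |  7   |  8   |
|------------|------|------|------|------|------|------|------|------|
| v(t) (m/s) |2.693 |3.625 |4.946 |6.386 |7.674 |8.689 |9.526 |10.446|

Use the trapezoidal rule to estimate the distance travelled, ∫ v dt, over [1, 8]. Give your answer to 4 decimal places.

h = 1, n = 7.
(h/2)·[y₀ + 2y₁ + 2y₂ + 2y₃ + 2y₄ + 2y₅ + 2y₆ + y₇] = 0.5·(94.831) = 47.4155.

47.4155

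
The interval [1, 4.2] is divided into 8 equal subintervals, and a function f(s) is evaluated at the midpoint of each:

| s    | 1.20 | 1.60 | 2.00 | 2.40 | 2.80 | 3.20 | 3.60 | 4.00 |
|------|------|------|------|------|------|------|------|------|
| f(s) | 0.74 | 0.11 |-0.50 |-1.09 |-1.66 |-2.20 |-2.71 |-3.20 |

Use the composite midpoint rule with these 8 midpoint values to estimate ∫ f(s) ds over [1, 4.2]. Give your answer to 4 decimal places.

h = 0.4, n = 8.
h·[y(m₁) + y(m₂) + y(m₃) + y(m₄) + y(m₅) + y(m₆) + y(m₇) + y(m₈)] = 0.4·(-10.51) = -4.2040.

-4.2040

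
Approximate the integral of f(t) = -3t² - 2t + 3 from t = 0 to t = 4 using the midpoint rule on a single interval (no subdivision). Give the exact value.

-52

M = (b−a)·f(2) = 4·(-13) = -52.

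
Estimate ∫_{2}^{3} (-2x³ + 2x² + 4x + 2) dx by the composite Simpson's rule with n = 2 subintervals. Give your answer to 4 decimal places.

-7.8333

h = (3 − 2)/2 = 0.5.
Nodes x₀,…,x₂ = 2, 2.5, 3.
f(x) = -2x³ + 2x² + 4x + 2: f₀=2, f₁=-6.75, f₂=-22.
(h/3)·[f₀ + 4f₁ + f₂] = 0.166667·(-47) = -7.8333.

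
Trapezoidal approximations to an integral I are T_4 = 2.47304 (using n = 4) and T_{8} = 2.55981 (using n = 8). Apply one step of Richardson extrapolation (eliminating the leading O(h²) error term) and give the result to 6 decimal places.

R = (4·T_{8} − T_4) / 3 = (4·2.55981 − 2.47304)/3 = (7.76620)/3 = 2.588733.

2.588733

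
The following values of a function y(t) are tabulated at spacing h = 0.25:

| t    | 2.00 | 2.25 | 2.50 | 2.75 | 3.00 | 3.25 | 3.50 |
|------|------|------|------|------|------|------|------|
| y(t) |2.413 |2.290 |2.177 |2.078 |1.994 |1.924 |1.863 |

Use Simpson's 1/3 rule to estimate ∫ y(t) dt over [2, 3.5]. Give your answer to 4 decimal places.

3.1488

h = 0.25, n = 6.
(h/3)·[y₀ + 4y₁ + 2y₂ + 4y₃ + 2y₄ + 4y₅ + y₆] = 0.083333·(37.786) = 3.1488.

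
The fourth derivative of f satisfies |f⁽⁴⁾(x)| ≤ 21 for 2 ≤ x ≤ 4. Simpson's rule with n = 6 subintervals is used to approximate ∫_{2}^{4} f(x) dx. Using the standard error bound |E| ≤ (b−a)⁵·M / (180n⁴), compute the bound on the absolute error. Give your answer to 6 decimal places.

0.002881

|E| ≤ (2)⁵·21 / (180·6⁴) = 672/233280 = 0.002881.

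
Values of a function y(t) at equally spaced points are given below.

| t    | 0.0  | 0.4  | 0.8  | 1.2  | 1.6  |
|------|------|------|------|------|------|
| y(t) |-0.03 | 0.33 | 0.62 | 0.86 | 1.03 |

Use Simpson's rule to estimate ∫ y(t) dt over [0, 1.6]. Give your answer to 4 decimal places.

h = 0.4, n = 4.
(h/3)·[y₀ + 4y₁ + 2y₂ + 4y₃ + y₄] = 0.133333·(7.00) = 0.9333.

0.9333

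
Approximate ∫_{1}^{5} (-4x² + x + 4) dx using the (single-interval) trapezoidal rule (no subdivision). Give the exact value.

T = (b−a)/2 · [f(1) + f(5)] = 2·[1 + (-91)] = -180.

-180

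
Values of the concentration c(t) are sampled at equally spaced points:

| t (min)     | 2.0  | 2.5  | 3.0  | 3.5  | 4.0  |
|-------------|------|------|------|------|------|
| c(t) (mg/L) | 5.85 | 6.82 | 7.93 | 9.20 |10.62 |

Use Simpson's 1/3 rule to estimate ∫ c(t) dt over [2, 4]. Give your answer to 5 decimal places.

h = 0.5, n = 4.
(h/3)·[y₀ + 4y₁ + 2y₂ + 4y₃ + y₄] = 0.166667·(96.41) = 16.06833.

16.06833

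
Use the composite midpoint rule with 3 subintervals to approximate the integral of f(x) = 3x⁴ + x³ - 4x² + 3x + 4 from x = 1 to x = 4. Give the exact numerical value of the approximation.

595.9375

h = (4 − 1)/3 = 1.
Midpoints m₁,…,m₃ = 1.5, 2.5, 3.5.
f(m₁)=18.0625, f(m₂)=119.3125, f(m₃)=458.5625.
h·[f(m₁) + f(m₂) + f(m₃)] = 1·(595.9375) = 595.9375.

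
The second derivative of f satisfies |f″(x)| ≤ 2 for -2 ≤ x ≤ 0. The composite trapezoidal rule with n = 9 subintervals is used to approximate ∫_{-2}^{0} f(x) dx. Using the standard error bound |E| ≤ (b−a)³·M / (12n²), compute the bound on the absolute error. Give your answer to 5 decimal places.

|E| ≤ (2)³·2 / (12·9²) = 16/972 = 0.01646.

0.01646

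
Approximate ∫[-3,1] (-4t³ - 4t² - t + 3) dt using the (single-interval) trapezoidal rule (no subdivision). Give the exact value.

T = (b−a)/2 · [f(-3) + f(1)] = 2·[78 + (-6)] = 144.

144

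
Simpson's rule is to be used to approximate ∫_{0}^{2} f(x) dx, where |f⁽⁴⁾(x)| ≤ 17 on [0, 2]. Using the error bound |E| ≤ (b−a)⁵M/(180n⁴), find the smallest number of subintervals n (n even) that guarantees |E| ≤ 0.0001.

Need 544/(180n⁴) ≤ 0.0001.
n⁴ ≥ 544/(180·0.0001) = 30222.2 ⇒ n ≥ 13.1850, so the smallest even n is 14. (n must be even for Simpson's rule.)

14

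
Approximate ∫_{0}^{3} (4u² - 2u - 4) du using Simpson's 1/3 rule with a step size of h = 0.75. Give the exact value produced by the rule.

h = (3 − 0)/4 = 0.75.
Nodes u₀,…,u₄ = 0, 0.75, 1.5, 2.25, 3.
f(u) = 4u² - 2u - 4: f₀=-4, f₁=-3.25, f₂=2, f₃=11.75, f₄=26.
(h/3)·[f₀ + 4f₁ + 2f₂ + 4f₃ + f₄] = 0.25·(60) = 15.

15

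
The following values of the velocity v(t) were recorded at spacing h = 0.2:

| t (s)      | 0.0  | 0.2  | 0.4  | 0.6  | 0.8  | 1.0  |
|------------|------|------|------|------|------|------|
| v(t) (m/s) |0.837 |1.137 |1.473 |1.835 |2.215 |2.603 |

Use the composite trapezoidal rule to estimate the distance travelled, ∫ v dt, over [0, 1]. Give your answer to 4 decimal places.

1.6760

h = 0.2, n = 5.
(h/2)·[y₀ + 2y₁ + 2y₂ + 2y₃ + 2y₄ + y₅] = 0.1·(16.760) = 1.6760.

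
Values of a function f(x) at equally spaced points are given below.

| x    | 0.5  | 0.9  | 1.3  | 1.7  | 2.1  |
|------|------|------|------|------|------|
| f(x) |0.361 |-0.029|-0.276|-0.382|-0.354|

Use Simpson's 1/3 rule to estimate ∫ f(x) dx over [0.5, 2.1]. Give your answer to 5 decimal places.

-0.29187

h = 0.4, n = 4.
(h/3)·[y₀ + 4y₁ + 2y₂ + 4y₃ + y₄] = 0.133333·(-2.189) = -0.29187.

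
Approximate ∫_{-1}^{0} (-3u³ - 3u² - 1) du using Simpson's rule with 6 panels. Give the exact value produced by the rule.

h = (0 − (-1))/6 = 0.166667.
Nodes u₀,…,u₆ = -1, -0.833333, -0.666667, -0.5, -0.333333, -0.166667, 0.
f(u) = -3u³ - 3u² - 1: f₀=-1, f₁=-1.347222, f₂=-1.444444, f₃=-1.375, f₄=-1.222222, f₅=-1.069444, f₆=-1.
(h/3)·[f₀ + 4f₁ + 2f₂ + 4f₃ + 2f₄ + 4f₅ + f₆] = 0.055556·(-22.5) = -1.25.

-1.25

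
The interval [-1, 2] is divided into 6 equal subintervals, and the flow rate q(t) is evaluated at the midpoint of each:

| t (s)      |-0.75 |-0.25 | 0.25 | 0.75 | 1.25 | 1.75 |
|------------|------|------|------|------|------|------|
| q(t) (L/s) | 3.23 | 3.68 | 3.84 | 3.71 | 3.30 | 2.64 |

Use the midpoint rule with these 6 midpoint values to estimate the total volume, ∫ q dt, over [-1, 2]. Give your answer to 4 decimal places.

10.2000

h = 0.5, n = 6.
h·[y(m₁) + y(m₂) + y(m₃) + y(m₄) + y(m₅) + y(m₆)] = 0.5·(20.40) = 10.2000.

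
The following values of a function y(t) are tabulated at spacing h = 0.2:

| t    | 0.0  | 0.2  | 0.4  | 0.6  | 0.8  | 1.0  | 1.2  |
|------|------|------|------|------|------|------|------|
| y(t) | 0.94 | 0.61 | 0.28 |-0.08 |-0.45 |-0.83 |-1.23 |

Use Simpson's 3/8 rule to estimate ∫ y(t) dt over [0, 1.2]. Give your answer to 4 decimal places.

h = 0.2, n = 6.
(3h/8)·[y₀ + 3y₁ + 3y₂ + 2y₃ + 3y₄ + 3y₅ + y₆] = 0.075·(-1.62) = -0.1215.

-0.1215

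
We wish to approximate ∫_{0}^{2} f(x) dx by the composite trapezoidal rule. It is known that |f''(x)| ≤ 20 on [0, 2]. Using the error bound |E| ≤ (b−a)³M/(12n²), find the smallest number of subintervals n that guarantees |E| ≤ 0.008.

Need 160/(12n²) ≤ 0.008.
n² ≥ 160/(12·0.008) = 1666.67 ⇒ n ≥ 40.8248, so the smallest n is 41.

41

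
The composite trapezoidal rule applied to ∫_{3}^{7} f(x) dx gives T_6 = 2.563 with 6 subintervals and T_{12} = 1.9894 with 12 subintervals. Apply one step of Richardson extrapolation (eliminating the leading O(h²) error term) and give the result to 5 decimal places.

1.79820

R = (4·T_{12} − T_6) / 3 = (4·1.9894 − 2.563)/3 = (5.3946)/3 = 1.79820.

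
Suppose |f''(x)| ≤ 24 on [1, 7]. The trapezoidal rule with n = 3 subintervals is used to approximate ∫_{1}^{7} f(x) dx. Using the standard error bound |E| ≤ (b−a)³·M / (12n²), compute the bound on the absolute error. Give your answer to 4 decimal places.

|E| ≤ (6)³·24 / (12·3²) = 5184/108 = 48.0000.

48.0000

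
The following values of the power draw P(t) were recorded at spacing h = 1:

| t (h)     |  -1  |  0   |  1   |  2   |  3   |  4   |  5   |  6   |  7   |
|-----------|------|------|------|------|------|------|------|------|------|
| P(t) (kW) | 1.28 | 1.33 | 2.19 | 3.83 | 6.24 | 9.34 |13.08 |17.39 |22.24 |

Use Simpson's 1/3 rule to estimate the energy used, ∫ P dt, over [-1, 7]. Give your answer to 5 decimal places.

h = 1, n = 8.
(h/3)·[y₀ + 4y₁ + 2y₂ + 4y₃ + 2y₄ + 4y₅ + 2y₆ + 4y₇ + y₈] = 0.333333·(194.10) = 64.70000.

64.70000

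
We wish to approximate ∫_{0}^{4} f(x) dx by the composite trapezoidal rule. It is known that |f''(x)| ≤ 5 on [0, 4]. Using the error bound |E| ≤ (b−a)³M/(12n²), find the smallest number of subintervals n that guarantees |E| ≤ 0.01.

Need 320/(12n²) ≤ 0.01.
n² ≥ 320/(12·0.01) = 2666.67 ⇒ n ≥ 51.6398, so the smallest n is 52.

52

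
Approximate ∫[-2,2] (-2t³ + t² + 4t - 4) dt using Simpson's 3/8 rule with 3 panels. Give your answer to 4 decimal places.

-10.6667

h = (2 − (-2))/3 = 1.333333.
Nodes t₀,…,t₃ = -2, -0.666667, 0.666667, 2.
f(t) = -2t³ + t² + 4t - 4: f₀=8, f₁=-5.629630, f₂=-1.481481, f₃=-8.
(3h/8)·[f₀ + 3f₁ + 3f₂ + f₃] = 0.5·(-21.333333) = -10.6667.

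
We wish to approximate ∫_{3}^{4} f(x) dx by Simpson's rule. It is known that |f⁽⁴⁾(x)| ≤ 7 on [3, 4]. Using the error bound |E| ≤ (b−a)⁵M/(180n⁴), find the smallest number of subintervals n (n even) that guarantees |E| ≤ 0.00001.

8

Need 7/(180n⁴) ≤ 0.00001.
n⁴ ≥ 7/(180·0.00001) = 3888.89 ⇒ n ≥ 7.8969, so the smallest even n is 8. (n must be even for Simpson's rule.)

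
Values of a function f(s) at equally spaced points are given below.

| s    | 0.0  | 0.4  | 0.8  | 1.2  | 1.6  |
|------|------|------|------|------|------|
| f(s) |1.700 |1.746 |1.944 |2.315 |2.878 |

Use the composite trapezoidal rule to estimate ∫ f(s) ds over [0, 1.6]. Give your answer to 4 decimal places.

h = 0.4, n = 4.
(h/2)·[y₀ + 2y₁ + 2y₂ + 2y₃ + y₄] = 0.2·(16.588) = 3.3176.

3.3176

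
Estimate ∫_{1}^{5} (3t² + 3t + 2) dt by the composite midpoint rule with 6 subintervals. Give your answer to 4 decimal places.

h = (5 − 1)/6 = 0.666667.
Midpoints m₁,…,m₆ = 1.333333, 2, 2.666667, 3.333333, 4, 4.666667.
f(m₁)=11.333333, f(m₂)=20, f(m₃)=31.333333, f(m₄)=45.333333, f(m₅)=62, f(m₆)=81.333333.
h·[f(m₁) + f(m₂) + f(m₃) + f(m₄) + f(m₅) + f(m₆)] = 0.666667·(251.333333) = 167.5556.

167.5556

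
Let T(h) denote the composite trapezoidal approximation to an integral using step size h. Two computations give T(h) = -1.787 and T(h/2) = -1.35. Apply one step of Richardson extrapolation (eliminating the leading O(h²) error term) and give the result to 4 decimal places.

-1.2043

R = (4·T(h/2) − T(h)) / 3 = (4·(-1.35) − (-1.787))/3 = (-3.613)/3 = -1.2043.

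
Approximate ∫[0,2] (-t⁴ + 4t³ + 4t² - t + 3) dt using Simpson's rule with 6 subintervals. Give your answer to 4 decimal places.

h = (2 − 0)/6 = 0.333333.
Nodes t₀,…,t₆ = 0, 0.333333, 0.666667, 1, 1.333333, 1.666667, 2.
f(t) = -t⁴ + 4t³ + 4t² - t + 3: f₀=3, f₁=3.246914, f₂=5.098765, f₃=9, f₄=15.098765, f₅=23.246914, f₆=33.
(h/3)·[f₀ + 4f₁ + 2f₂ + 4f₃ + 2f₄ + 4f₅ + f₆] = 0.111111·(218.370370) = 24.2634.

24.2634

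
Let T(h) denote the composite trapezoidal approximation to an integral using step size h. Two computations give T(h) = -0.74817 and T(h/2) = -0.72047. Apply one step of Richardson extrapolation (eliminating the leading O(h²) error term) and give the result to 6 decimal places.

-0.711237

R = (4·T(h/2) − T(h)) / 3 = (4·(-0.72047) − (-0.74817))/3 = (-2.13371)/3 = -0.711237.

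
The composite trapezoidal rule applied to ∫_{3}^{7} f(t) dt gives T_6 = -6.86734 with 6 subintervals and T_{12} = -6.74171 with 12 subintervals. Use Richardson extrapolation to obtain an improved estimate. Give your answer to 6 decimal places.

-6.699833

R = (4·T_{12} − T_6) / 3 = (4·(-6.74171) − (-6.86734))/3 = (-20.09950)/3 = -6.699833.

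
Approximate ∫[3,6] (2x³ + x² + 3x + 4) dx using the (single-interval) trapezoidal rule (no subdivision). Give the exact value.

T = (b−a)/2 · [f(3) + f(6)] = 1.5·[76 + 490] = 849.

849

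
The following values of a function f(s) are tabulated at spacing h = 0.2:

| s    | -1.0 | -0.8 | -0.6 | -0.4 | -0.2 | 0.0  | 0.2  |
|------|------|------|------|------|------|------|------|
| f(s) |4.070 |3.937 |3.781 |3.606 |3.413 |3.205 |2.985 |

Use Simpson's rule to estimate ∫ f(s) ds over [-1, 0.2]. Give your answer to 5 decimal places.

h = 0.2, n = 6.
(h/3)·[y₀ + 4y₁ + 2y₂ + 4y₃ + 2y₄ + 4y₅ + y₆] = 0.066667·(64.435) = 4.29567.

4.29567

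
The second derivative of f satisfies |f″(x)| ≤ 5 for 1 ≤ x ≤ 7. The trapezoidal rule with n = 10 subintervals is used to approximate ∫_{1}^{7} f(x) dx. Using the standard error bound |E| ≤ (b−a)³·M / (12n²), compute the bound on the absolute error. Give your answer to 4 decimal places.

0.9000

|E| ≤ (6)³·5 / (12·10²) = 1080/1200 = 0.9000.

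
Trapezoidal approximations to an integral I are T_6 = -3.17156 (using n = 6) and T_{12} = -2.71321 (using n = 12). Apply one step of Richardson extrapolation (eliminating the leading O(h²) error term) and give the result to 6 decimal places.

R = (4·T_{12} − T_6) / 3 = (4·(-2.71321) − (-3.17156))/3 = (-7.68128)/3 = -2.560427.

-2.560427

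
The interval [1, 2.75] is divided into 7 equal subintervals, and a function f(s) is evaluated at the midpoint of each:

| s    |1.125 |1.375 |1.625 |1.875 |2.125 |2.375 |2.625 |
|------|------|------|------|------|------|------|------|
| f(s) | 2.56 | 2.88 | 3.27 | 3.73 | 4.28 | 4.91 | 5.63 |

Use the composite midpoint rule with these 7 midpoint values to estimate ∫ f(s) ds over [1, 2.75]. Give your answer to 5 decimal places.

h = 0.25, n = 7.
h·[y(m₁) + y(m₂) + y(m₃) + y(m₄) + y(m₅) + y(m₆) + y(m₇)] = 0.25·(27.26) = 6.81500.

6.81500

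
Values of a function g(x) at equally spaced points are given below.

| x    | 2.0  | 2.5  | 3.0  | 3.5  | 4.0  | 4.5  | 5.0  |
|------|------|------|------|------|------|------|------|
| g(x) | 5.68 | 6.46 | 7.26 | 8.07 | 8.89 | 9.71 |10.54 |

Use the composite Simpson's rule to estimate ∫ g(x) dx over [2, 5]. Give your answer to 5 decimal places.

h = 0.5, n = 6.
(h/3)·[y₀ + 4y₁ + 2y₂ + 4y₃ + 2y₄ + 4y₅ + y₆] = 0.166667·(145.48) = 24.24667.

24.24667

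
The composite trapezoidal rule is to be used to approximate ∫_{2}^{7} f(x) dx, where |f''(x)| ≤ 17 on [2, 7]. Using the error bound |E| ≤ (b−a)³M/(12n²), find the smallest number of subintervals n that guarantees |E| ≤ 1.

Need 2125/(12n²) ≤ 1.
n² ≥ 2125/(12·1) = 177.083 ⇒ n ≥ 13.3073, so the smallest n is 14.

14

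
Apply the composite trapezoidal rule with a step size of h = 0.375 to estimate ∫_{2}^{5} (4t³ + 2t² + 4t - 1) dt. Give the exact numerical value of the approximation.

729.09375

h = (5 − 2)/8 = 0.375.
Nodes t₀,…,t₈ = 2, 2.375, 2.75, 3.125, 3.5, 3.875, 4.25, 4.625, 5.
f(t) = 4t³ + 2t² + 4t - 1: f₀=47, f₁=73.3671875, f₂=108.3125, f₃=153.1015625, f₄=209, f₅=277.2734375, f₆=359.1875, f₇=456.0078125, f₈=569.
(h/2)·[f₀ + 2f₁ + 2f₂ + 2f₃ + 2f₄ + 2f₅ + 2f₆ + 2f₇ + f₈] = 0.1875·(3888.5) = 729.09375.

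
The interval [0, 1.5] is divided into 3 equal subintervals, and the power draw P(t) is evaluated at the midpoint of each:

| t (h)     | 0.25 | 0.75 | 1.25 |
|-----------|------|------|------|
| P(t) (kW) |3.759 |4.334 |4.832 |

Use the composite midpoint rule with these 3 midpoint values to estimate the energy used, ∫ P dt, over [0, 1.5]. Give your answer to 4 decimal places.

h = 0.5, n = 3.
h·[y(m₁) + y(m₂) + y(m₃)] = 0.5·(12.925) = 6.4625.

6.4625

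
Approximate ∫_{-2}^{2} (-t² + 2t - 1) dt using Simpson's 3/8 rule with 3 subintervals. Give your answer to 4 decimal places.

-9.3333

h = (2 − (-2))/3 = 1.333333.
Nodes t₀,…,t₃ = -2, -0.666667, 0.666667, 2.
f(t) = -t² + 2t - 1: f₀=-9, f₁=-2.777778, f₂=-0.111111, f₃=-1.
(3h/8)·[f₀ + 3f₁ + 3f₂ + f₃] = 0.5·(-18.666667) = -9.3333.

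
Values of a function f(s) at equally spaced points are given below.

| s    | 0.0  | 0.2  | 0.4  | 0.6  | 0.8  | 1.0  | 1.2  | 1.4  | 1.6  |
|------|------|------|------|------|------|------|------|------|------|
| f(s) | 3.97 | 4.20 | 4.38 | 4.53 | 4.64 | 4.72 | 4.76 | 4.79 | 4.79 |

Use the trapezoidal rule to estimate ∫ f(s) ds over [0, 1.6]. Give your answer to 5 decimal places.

7.28000

h = 0.2, n = 8.
(h/2)·[y₀ + 2y₁ + 2y₂ + 2y₃ + 2y₄ + 2y₅ + 2y₆ + 2y₇ + y₈] = 0.1·(72.80) = 7.28000.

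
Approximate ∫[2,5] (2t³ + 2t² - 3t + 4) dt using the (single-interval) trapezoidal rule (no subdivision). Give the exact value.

466.5

T = (b−a)/2 · [f(2) + f(5)] = 1.5·[22 + 289] = 466.5.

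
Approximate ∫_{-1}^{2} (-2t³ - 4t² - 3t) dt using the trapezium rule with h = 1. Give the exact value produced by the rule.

h = (2 − (-1))/3 = 1.
Nodes t₀,…,t₃ = -1, 0, 1, 2.
f(t) = -2t³ - 4t² - 3t: f₀=1, f₁=0, f₂=-9, f₃=-38.
(h/2)·[f₀ + 2f₁ + 2f₂ + f₃] = 0.5·(-55) = -27.5.

-27.5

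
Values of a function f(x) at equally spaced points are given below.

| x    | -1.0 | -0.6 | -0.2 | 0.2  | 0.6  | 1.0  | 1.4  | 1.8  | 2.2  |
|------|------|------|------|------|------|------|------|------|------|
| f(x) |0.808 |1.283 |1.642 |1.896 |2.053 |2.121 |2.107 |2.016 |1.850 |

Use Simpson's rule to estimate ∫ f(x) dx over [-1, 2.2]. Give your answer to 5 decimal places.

5.80347

h = 0.4, n = 8.
(h/3)·[y₀ + 4y₁ + 2y₂ + 4y₃ + 2y₄ + 4y₅ + 2y₆ + 4y₇ + y₈] = 0.133333·(43.526) = 5.80347.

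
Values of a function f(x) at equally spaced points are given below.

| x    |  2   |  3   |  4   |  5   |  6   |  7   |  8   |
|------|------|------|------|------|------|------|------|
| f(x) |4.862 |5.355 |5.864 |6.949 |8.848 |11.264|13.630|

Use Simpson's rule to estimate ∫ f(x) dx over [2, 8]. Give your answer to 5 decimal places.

h = 1, n = 6.
(h/3)·[y₀ + 4y₁ + 2y₂ + 4y₃ + 2y₄ + 4y₅ + y₆] = 0.333333·(142.188) = 47.39600.

47.39600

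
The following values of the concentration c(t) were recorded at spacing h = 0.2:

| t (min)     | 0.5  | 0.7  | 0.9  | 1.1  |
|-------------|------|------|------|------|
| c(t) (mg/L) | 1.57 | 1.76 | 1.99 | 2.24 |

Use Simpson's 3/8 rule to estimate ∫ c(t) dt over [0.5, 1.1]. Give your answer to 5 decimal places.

h = 0.2, n = 3.
(3h/8)·[y₀ + 3y₁ + 3y₂ + y₃] = 0.075·(15.06) = 1.12950.

1.12950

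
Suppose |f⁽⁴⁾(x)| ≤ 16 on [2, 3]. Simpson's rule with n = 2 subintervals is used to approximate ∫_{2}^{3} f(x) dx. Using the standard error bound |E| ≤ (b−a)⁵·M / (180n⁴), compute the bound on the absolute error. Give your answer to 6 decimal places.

0.005556

|E| ≤ (1)⁵·16 / (180·2⁴) = 16/2880 = 0.005556.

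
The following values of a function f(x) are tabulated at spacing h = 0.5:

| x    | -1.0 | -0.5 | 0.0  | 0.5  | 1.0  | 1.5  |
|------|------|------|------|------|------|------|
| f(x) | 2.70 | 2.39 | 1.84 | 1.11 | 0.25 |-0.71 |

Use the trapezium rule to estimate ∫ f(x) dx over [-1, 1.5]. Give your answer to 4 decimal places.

h = 0.5, n = 5.
(h/2)·[y₀ + 2y₁ + 2y₂ + 2y₃ + 2y₄ + y₅] = 0.25·(13.17) = 3.2925.

3.2925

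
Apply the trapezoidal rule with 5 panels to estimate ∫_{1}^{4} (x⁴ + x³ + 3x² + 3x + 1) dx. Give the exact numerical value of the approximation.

366.28704

h = (4 − 1)/5 = 0.6.
Nodes x₀,…,x₅ = 1, 1.6, 2.2, 2.8, 3.4, 4.
f(x) = x⁴ + x³ + 3x² + 3x + 1: f₀=9, f₁=24.1296, f₂=56.1936, f₃=116.3376, f₄=218.8176, f₅=381.
(h/2)·[f₀ + 2f₁ + 2f₂ + 2f₃ + 2f₄ + f₅] = 0.3·(1220.9568) = 366.28704.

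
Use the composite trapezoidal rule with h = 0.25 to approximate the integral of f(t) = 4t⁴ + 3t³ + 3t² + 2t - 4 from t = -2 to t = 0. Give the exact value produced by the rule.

h = (0 − (-2))/8 = 0.25.
Nodes t₀,…,t₈ = -2, -1.75, -1.5, -1.25, -1, -0.75, -0.5, -0.25, 0.
f(t) = 4t⁴ + 3t³ + 3t² + 2t - 4: f₀=44, f₁=23.125, f₂=9.875, f₃=2.09375, f₄=-2, f₅=-3.8125, f₆=-4.375, f₇=-4.34375, f₈=-4.
(h/2)·[f₀ + 2f₁ + 2f₂ + 2f₃ + 2f₄ + 2f₅ + 2f₆ + 2f₇ + f₈] = 0.125·(81.125) = 10.140625.

10.140625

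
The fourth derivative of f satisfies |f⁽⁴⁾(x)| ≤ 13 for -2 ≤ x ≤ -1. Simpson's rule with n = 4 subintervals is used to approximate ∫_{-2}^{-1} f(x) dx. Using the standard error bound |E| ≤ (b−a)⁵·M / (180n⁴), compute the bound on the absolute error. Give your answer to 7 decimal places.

0.0002821

|E| ≤ (1)⁵·13 / (180·4⁴) = 13/46080 = 0.0002821.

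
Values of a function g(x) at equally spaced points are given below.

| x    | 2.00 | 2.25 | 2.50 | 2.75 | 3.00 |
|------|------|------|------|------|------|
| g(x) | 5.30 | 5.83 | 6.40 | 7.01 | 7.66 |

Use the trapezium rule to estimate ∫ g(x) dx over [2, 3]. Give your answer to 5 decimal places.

6.43000

h = 0.25, n = 4.
(h/2)·[y₀ + 2y₁ + 2y₂ + 2y₃ + y₄] = 0.125·(51.44) = 6.43000.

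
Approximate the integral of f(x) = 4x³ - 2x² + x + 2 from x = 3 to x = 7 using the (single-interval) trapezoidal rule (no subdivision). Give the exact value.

2756

T = (b−a)/2 · [f(3) + f(7)] = 2·[95 + 1283] = 2756.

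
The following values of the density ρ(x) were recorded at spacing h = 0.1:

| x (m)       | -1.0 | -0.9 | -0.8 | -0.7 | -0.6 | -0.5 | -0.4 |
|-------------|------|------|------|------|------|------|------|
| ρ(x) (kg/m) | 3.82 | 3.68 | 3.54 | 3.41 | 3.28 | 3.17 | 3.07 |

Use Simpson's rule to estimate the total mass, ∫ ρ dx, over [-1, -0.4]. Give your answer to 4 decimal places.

h = 0.1, n = 6.
(h/3)·[y₀ + 4y₁ + 2y₂ + 4y₃ + 2y₄ + 4y₅ + y₆] = 0.033333·(61.57) = 2.0523.

2.0523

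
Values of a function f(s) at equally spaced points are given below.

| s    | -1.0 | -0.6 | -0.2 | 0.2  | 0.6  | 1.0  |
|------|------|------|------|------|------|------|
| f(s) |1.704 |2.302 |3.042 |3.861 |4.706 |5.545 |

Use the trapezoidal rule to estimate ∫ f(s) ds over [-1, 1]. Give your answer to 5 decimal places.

h = 0.4, n = 5.
(h/2)·[y₀ + 2y₁ + 2y₂ + 2y₃ + 2y₄ + y₅] = 0.2·(35.071) = 7.01420.

7.01420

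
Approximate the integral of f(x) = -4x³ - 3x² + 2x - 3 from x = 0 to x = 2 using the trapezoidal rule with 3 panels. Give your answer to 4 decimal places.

h = (2 − 0)/3 = 0.666667.
Nodes x₀,…,x₃ = 0, 0.666667, 1.333333, 2.
f(x) = -4x³ - 3x² + 2x - 3: f₀=-3, f₁=-4.185185, f₂=-15.148148, f₃=-43.
(h/2)·[f₀ + 2f₁ + 2f₂ + f₃] = 0.333333·(-84.666667) = -28.2222.

-28.2222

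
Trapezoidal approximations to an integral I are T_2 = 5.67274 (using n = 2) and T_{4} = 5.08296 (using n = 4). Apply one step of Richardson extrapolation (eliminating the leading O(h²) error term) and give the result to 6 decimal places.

4.886367

R = (4·T_{4} − T_2) / 3 = (4·5.08296 − 5.67274)/3 = (14.65910)/3 = 4.886367.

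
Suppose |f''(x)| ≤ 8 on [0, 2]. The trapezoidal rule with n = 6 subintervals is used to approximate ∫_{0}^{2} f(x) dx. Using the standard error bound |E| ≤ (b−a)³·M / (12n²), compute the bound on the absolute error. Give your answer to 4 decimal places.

0.1481

|E| ≤ (2)³·8 / (12·6²) = 64/432 = 0.1481.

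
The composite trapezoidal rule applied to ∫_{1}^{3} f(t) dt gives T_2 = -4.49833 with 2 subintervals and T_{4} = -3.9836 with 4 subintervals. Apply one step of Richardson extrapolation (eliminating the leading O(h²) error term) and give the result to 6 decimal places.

-3.812023

R = (4·T_{4} − T_2) / 3 = (4·(-3.9836) − (-4.49833))/3 = (-11.43607)/3 = -3.812023.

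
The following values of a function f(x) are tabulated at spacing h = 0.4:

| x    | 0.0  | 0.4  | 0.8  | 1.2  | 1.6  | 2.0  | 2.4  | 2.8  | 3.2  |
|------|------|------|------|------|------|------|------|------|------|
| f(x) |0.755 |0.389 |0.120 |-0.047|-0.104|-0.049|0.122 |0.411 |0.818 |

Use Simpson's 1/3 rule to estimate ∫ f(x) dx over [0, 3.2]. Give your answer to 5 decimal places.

0.62200

h = 0.4, n = 8.
(h/3)·[y₀ + 4y₁ + 2y₂ + 4y₃ + 2y₄ + 4y₅ + 2y₆ + 4y₇ + y₈] = 0.133333·(4.665) = 0.62200.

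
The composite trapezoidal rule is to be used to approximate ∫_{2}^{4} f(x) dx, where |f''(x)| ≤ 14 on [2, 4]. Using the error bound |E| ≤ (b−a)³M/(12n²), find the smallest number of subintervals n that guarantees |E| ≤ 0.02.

22

Need 112/(12n²) ≤ 0.02.
n² ≥ 112/(12·0.02) = 466.667 ⇒ n ≥ 21.6025, so the smallest n is 22.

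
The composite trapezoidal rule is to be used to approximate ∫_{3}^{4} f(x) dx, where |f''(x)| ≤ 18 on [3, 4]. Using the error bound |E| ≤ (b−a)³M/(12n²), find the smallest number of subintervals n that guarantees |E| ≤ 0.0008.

44

Need 18/(12n²) ≤ 0.0008.
n² ≥ 18/(12·0.0008) = 1875 ⇒ n ≥ 43.3013, so the smallest n is 44.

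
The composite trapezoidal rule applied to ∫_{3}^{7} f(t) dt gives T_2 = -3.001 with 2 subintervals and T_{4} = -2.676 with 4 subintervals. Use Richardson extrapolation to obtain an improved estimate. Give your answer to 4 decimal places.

-2.5677

R = (4·T_{4} − T_2) / 3 = (4·(-2.676) − (-3.001))/3 = (-7.703)/3 = -2.5677.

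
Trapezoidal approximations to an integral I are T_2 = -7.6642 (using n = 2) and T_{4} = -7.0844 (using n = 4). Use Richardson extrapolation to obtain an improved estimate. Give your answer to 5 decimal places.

-6.89113

R = (4·T_{4} − T_2) / 3 = (4·(-7.0844) − (-7.6642))/3 = (-20.6734)/3 = -6.89113.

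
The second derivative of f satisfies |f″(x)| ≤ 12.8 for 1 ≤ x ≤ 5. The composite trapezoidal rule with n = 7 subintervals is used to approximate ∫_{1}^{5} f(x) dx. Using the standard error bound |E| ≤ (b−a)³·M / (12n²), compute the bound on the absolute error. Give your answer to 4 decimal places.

1.3932

|E| ≤ (4)³·12.8 / (12·7²) = 819.2/588 = 1.3932.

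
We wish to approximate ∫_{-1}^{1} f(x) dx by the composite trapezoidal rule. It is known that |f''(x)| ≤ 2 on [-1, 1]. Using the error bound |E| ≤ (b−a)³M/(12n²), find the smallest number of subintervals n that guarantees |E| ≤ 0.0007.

Need 16/(12n²) ≤ 0.0007.
n² ≥ 16/(12·0.0007) = 1904.76 ⇒ n ≥ 43.6436, so the smallest n is 44.

44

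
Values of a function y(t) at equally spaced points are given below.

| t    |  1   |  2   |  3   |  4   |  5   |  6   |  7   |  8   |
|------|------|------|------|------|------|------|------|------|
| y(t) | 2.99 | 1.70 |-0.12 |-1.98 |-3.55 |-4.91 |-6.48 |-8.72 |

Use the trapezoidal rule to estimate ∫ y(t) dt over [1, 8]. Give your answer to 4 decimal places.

h = 1, n = 7.
(h/2)·[y₀ + 2y₁ + 2y₂ + 2y₃ + 2y₄ + 2y₅ + 2y₆ + y₇] = 0.5·(-36.41) = -18.2050.

-18.2050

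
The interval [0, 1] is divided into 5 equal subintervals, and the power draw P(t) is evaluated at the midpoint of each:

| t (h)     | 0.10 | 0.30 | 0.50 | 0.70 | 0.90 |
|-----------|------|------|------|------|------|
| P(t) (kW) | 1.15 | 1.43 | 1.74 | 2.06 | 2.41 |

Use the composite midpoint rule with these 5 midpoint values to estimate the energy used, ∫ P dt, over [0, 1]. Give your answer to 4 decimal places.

1.7580

h = 0.2, n = 5.
h·[y(m₁) + y(m₂) + y(m₃) + y(m₄) + y(m₅)] = 0.2·(8.79) = 1.7580.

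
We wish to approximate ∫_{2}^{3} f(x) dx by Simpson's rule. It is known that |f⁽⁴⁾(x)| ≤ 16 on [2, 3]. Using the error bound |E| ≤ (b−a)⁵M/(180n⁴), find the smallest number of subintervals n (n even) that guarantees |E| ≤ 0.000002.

Need 16/(180n⁴) ≤ 0.000002.
n⁴ ≥ 16/(180·0.000002) = 44444.4 ⇒ n ≥ 14.5196, so the smallest even n is 16. (n must be even for Simpson's rule.)

16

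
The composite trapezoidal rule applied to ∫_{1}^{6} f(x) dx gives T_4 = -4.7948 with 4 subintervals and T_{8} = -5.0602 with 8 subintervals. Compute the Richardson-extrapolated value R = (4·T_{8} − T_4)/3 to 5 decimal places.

R = (4·T_{8} − T_4) / 3 = (4·(-5.0602) − (-4.7948))/3 = (-15.4460)/3 = -5.14867.

-5.14867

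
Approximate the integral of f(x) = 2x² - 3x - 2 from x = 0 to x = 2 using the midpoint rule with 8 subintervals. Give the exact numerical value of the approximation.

h = (2 − 0)/8 = 0.25.
Midpoints m₁,…,m₈ = 0.125, 0.375, 0.625, 0.875, 1.125, 1.375, 1.625, 1.875.
f(m₁)=-2.34375, f(m₂)=-2.84375, f(m₃)=-3.09375, f(m₄)=-3.09375, f(m₅)=-2.84375, f(m₆)=-2.34375, f(m₇)=-1.59375, f(m₈)=-0.59375.
h·[f(m₁) + f(m₂) + f(m₃) + f(m₄) + f(m₅) + f(m₆) + f(m₇) + f(m₈)] = 0.25·(-18.75) = -4.6875.

-4.6875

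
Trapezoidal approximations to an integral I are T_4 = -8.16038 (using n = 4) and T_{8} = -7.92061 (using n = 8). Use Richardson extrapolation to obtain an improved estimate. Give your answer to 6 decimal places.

R = (4·T_{8} − T_4) / 3 = (4·(-7.92061) − (-8.16038))/3 = (-23.52206)/3 = -7.840687.

-7.840687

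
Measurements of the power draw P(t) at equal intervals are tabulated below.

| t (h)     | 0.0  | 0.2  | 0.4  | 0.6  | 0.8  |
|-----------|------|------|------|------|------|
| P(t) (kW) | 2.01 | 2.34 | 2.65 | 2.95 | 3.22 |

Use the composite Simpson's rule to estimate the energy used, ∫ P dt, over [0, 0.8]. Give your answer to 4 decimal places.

h = 0.2, n = 4.
(h/3)·[y₀ + 4y₁ + 2y₂ + 4y₃ + y₄] = 0.066667·(31.69) = 2.1127.

2.1127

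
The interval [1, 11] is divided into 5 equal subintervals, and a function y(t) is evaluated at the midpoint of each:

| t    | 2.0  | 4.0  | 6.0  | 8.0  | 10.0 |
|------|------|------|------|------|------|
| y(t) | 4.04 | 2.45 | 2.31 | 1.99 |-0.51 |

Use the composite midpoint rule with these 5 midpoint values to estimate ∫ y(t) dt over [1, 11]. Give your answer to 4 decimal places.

20.5600

h = 2, n = 5.
h·[y(m₁) + y(m₂) + y(m₃) + y(m₄) + y(m₅)] = 2·(10.28) = 20.5600.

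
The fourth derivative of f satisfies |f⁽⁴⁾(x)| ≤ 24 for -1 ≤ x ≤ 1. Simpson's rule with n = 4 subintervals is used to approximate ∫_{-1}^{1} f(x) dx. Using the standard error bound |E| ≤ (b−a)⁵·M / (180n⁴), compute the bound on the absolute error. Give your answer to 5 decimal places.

|E| ≤ (2)⁵·24 / (180·4⁴) = 768/46080 = 0.01667.

0.01667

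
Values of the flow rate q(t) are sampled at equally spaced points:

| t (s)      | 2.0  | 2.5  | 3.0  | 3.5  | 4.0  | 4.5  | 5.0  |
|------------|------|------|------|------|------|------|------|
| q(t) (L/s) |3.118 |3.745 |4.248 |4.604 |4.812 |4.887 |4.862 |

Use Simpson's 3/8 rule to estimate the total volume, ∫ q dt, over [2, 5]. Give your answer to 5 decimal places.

13.17450

h = 0.5, n = 6.
(3h/8)·[y₀ + 3y₁ + 3y₂ + 2y₃ + 3y₄ + 3y₅ + y₆] = 0.1875·(70.264) = 13.17450.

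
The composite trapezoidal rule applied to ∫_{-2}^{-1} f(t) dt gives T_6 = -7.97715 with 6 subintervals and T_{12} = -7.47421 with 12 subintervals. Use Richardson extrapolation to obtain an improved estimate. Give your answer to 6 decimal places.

-7.306563

R = (4·T_{12} − T_6) / 3 = (4·(-7.47421) − (-7.97715))/3 = (-21.91969)/3 = -7.306563.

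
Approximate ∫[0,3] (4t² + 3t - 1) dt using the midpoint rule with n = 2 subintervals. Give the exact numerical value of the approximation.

h = (3 − 0)/2 = 1.5.
Midpoints m₁,…,m₂ = 0.75, 2.25.
f(m₁)=3.5, f(m₂)=26.
h·[f(m₁) + f(m₂)] = 1.5·(29.5) = 44.25.

44.25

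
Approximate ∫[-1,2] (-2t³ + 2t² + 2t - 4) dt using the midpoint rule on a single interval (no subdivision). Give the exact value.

-8.25

M = (b−a)·f(0.5) = 3·(-2.75) = -8.25.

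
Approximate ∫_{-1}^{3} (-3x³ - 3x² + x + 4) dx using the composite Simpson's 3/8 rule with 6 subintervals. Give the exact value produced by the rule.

-68

h = (3 − (-1))/6 = 0.666667.
Nodes x₀,…,x₆ = -1, -0.333333, 0.333333, 1, 1.666667, 2.333333, 3.
f(x) = -3x³ - 3x² + x + 4: f₀=3, f₁=3.444444, f₂=3.888889, f₃=-1, f₄=-16.555556, f₅=-48.111111, f₆=-101.
(3h/8)·[f₀ + 3f₁ + 3f₂ + 2f₃ + 3f₄ + 3f₅ + f₆] = 0.25·(-272) = -68.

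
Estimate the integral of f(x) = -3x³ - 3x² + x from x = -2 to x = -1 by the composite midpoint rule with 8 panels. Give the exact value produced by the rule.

h = (-1 − (-2))/8 = 0.125.
Midpoints m₁,…,m₈ = -1.9375, -1.8125, -1.6875, -1.5625, -1.4375, -1.3125, -1.1875, -1.0625.
f(m₁)=8.620361328125, f(m₂)=6.195068359375, f(m₃)=4.185791015625, f(m₄)=2.557373046875, f(m₅)=1.274658203125, f(m₆)=0.302490234375, f(m₇)=-0.394287109375, f(m₈)=-0.850830078125.
h·[f(m₁) + f(m₂) + f(m₃) + f(m₄) + f(m₅) + f(m₆) + f(m₇) + f(m₈)] = 0.125·(21.890625) = 2.736328125.

2.736328125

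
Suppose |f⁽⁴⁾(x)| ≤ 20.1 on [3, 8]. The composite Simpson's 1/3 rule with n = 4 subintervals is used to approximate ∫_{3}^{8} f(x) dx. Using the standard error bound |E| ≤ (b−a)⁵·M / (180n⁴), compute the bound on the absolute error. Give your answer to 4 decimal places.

|E| ≤ (5)⁵·20.1 / (180·4⁴) = 62812.5/46080 = 1.3631.

1.3631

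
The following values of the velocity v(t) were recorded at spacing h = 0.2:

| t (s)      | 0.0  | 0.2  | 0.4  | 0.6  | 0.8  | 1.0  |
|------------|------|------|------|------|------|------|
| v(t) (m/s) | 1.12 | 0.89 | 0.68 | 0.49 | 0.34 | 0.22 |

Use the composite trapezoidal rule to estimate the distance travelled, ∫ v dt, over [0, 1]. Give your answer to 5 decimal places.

h = 0.2, n = 5.
(h/2)·[y₀ + 2y₁ + 2y₂ + 2y₃ + 2y₄ + y₅] = 0.1·(6.14) = 0.61400.

0.61400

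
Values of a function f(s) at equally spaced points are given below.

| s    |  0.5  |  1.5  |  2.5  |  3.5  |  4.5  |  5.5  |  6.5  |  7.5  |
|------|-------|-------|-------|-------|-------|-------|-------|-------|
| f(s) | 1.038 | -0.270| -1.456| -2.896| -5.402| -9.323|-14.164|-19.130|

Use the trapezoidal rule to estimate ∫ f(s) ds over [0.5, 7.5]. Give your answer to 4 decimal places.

-42.5570

h = 1, n = 7.
(h/2)·[y₀ + 2y₁ + 2y₂ + 2y₃ + 2y₄ + 2y₅ + 2y₆ + y₇] = 0.5·(-85.114) = -42.5570.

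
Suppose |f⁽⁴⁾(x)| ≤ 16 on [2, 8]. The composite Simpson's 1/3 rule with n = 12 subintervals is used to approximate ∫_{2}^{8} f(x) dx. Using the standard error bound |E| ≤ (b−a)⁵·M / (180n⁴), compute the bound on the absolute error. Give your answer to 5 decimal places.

|E| ≤ (6)⁵·16 / (180·12⁴) = 124416/3732480 = 0.03333.

0.03333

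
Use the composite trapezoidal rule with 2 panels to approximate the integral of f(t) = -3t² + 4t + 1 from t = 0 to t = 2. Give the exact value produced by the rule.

h = (2 − 0)/2 = 1.
Nodes t₀,…,t₂ = 0, 1, 2.
f(t) = -3t² + 4t + 1: f₀=1, f₁=2, f₂=-3.
(h/2)·[f₀ + 2f₁ + f₂] = 0.5·(2) = 1.

1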